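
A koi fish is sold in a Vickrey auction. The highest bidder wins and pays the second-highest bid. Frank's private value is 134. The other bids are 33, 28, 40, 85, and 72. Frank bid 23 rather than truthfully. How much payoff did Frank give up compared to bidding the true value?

The highest competing bid is 85.
Bidding truthfully at 134: Frank has the top bid, wins, and pays the second-highest bid 85. Payoff = 134 − 85 = 49.
Bidding 23: the top bid is 85 (a rival), so Frank loses. Payoff = 0.
Regret = truthful payoff − actual payoff = 49 − 0 = 49.

Payoff forgone: 49.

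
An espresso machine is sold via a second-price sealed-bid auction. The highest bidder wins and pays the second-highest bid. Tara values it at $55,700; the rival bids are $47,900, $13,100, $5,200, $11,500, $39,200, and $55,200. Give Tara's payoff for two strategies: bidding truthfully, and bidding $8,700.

The highest competing bid is $55,200.
Bidding truthfully at $55,700: Tara has the top bid, wins, and pays the second-highest bid $55,200. Payoff = $55,700 − $55,200 = $500.
Bidding $8,700: the top bid is $55,200 (a rival), so Tara loses. Payoff = $0.

(a) $500  (b) $0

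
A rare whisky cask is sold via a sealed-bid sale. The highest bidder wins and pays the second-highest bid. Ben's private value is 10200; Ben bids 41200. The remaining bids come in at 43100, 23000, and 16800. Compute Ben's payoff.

Highest competing bid: 43100.
Ben's bid 41200 is not the highest, so Ben loses, pays nothing, and earns zero payoff.

Ben's payoff: 0.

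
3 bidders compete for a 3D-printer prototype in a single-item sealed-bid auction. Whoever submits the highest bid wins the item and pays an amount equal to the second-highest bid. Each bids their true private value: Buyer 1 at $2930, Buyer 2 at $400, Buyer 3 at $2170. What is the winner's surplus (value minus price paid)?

Ordered from highest: Buyer 1 $2930; Buyer 3 $2170; Buyer 2 $400.
Buyer 1 wins with the top bid and pays the second-highest, $2170.
Surplus = $2930 − $2170 = $760.

Winner's surplus: $760.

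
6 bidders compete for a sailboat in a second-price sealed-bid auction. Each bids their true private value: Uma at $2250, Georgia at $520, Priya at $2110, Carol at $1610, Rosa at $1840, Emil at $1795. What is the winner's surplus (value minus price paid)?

Bids in descending order: Uma $2250, then Priya $2110, then Rosa $1840, then Emil $1795, then Carol $1610, then Georgia $520.
Uma wins with the top bid and pays the second-highest, $2110.
Surplus = $2250 − $2110 = $140.

$140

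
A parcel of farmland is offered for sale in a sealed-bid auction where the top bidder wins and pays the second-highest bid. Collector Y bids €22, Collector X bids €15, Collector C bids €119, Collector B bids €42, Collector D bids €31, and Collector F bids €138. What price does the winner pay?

Ranking the bids: Collector F €138 > Collector C €119 > Collector B €42 > Collector D €31 > Collector Y €22 > Collector X €15.
Collector F is the highest bidder, so Collector F wins.
Under the second-price rule, the price is the second-highest bid: €119.

The winner pays €119.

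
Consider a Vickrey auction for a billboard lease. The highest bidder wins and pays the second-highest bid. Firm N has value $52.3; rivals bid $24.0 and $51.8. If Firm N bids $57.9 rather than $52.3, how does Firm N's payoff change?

The highest competing bid is $51.8.
Bidding truthfully at $52.3: Firm N has the top bid, wins, and pays the second-highest bid $51.8. Payoff = $52.3 − $51.8 = $0.5.
Bidding $57.9: Firm N has the top bid, wins, and pays the second-highest bid $51.8. Payoff = $52.3 − $51.8 = $0.5.
Change = $0.5 − $0.5 = $0.0.
The bid only affects whether you win, not the price — here both bids land on the same side of the top rival bid, so the deviation is payoff-neutral.

Payoff change: $0.0.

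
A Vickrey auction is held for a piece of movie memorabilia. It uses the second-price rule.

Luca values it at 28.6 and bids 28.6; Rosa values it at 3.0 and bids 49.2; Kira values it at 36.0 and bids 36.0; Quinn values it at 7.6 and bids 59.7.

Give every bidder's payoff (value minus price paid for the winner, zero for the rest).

Payoffs: Luca 0.0, Rosa 0.0, Kira 0.0, Quinn -41.6.

Sorted high to low: Quinn 59.7; Rosa 49.2; Kira 36.0; Luca 28.6.
Quinn has the top bid and wins; the price is the second-highest bid, 49.2.
Quinn's payoff = 7.6 − 49.2 = -41.6. All other bidders lose, so their payoff is 0.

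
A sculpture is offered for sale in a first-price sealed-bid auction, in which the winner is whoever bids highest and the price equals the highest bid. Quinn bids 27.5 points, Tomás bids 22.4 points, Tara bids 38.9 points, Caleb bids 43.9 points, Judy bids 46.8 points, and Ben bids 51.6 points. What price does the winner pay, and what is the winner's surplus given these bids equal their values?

The winner pays 51.6 points for a surplus of 0.0 points.

Sorted high to low: Ben 51.6 points > Judy 46.8 points > Caleb 43.9 points > Tara 38.9 points > Quinn 27.5 points > Tomás 22.4 points.
Ben is the highest bidder, so Ben wins.
Under the first-price rule, the price is the highest bid: 51.6 points.
Surplus = 51.6 points − 51.6 points = 0.0 points.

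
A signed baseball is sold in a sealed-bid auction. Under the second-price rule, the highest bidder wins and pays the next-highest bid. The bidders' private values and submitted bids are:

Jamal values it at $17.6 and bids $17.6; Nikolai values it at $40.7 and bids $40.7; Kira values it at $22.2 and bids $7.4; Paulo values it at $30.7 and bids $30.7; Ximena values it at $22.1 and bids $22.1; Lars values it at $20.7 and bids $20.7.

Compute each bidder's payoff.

Ranking the bids: Nikolai $40.7; Paulo $30.7; Ximena $22.1; Lars $20.7; Jamal $17.6; Kira $7.4.
Nikolai has the top bid and wins; the price is the second-highest bid, $30.7.
Nikolai's payoff = $40.7 − $30.7 = $10.0. All other bidders lose, so their payoff is 0.

Payoffs: Jamal $0.0, Nikolai $10.0, Kira $0.0, Paulo $0.0, Ximena $0.0, Lars $0.0.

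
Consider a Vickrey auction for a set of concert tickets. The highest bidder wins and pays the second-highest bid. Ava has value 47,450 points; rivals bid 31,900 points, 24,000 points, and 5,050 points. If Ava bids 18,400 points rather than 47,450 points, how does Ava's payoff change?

The highest competing bid is 31,900 points.
Bidding truthfully at 47,450 points: Ava has the top bid, wins, and pays the second-highest bid 31,900 points. Payoff = 47,450 points − 31,900 points = 15,550 points.
Bidding 18,400 points: the top bid is 31,900 points (a rival), so Ava loses. Payoff = 0 points.
Change = 0 points − 15,550 points = -15,550 points.

Payoff change: -15,550 points.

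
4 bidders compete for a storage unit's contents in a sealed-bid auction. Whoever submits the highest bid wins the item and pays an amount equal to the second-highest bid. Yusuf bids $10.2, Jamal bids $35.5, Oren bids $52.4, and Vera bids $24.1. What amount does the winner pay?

The winner pays $35.5.

Ranking the bids: Oren $52.4, then Jamal $35.5, then Vera $24.1, then Yusuf $10.2.
Oren has the highest bid, so Oren wins.
The second-highest bid is $35.5, so that is what Oren pays.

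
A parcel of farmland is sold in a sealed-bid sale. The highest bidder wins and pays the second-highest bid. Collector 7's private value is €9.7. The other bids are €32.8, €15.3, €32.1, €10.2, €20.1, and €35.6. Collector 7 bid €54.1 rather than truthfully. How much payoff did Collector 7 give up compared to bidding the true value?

Payoff forgone: €25.9.

The highest competing bid is €35.6.
Bidding truthfully at €9.7: the top bid is €35.6 (a rival), so Collector 7 loses. Payoff = €0.0.
Bidding €54.1: Collector 7 has the top bid, wins, and pays the second-highest bid €35.6. Payoff = €9.7 − €35.6 = -€25.9.
Regret = truthful payoff − actual payoff = €0.0 − -€25.9 = €25.9.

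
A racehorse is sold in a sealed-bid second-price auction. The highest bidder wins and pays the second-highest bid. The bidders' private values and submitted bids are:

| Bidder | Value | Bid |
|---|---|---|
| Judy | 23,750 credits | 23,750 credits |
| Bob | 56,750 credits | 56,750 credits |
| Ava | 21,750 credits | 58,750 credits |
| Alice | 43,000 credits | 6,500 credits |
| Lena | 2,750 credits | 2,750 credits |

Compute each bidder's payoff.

Judy 0 credits, Bob 0 credits, Ava -35,000 credits, Alice 0 credits, Lena 0 credits.

Bids in descending order: Ava 58,750 credits, then Bob 56,750 credits, then Judy 23,750 credits, then Alice 6,500 credits, then Lena 2,750 credits.
Ava has the top bid and wins; the price is the second-highest bid, 56,750 credits.
Ava's payoff = 21,750 credits − 56,750 credits = -35,000 credits. All other bidders lose, so their payoff is 0.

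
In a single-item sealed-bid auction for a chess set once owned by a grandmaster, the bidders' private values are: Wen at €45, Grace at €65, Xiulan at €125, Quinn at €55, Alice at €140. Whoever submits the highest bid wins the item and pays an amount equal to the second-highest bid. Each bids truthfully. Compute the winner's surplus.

Bids in descending order: Alice €140; Xiulan €125; Grace €65; Quinn €55; Wen €45.
Alice wins with the top bid and pays the second-highest, €125.
Surplus = €140 − €125 = €15.

Surplus = €15.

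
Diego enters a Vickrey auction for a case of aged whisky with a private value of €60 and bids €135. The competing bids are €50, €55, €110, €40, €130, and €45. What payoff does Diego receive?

Highest competing bid: €130.
Diego's bid €135 is the highest overall, so Diego wins and pays the second-highest bid, €130.
Payoff = value − price = €60 − €130 = -€70.
Overbidding won the item at a price above value — truthful bidding would have avoided this loss.

Payoff = -€70.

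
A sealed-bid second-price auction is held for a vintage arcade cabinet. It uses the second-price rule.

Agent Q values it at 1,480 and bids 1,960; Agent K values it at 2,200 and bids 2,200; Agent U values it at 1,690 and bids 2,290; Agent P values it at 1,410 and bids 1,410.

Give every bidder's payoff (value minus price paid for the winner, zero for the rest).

Payoffs: Agent Q 0, Agent K 0, Agent U -510, Agent P 0.

Sorted high to low: Agent U 2,290; Agent K 2,200; Agent Q 1,960; Agent P 1,410.
Agent U has the top bid and wins; the price is the second-highest bid, 2,200.
Agent U's payoff = 1,690 − 2,200 = -510. All other bidders lose, so their payoff is 0.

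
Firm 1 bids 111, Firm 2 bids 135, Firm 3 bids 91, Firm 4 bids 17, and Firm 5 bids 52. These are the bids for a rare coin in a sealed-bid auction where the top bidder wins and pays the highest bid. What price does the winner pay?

Bids in descending order: Firm 2 135 > Firm 1 111 > Firm 3 91 > Firm 5 52 > Firm 4 17.
Firm 2 is the highest bidder, so Firm 2 wins.
Under the first-price rule, the price is the highest bid: 135.

Price paid: 135.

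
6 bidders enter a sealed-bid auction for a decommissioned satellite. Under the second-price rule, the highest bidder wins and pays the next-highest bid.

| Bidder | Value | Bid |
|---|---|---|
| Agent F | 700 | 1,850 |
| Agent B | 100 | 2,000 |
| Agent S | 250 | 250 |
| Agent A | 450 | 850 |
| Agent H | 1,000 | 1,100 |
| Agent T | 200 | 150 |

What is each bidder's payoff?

Ordered from highest: Agent B 2,000; Agent F 1,850; Agent H 1,100; Agent A 850; Agent S 250; Agent T 150.
Agent B has the top bid and wins; the price is the second-highest bid, 1,850.
Agent B's payoff = 100 − 1,850 = -1,750. All other bidders lose, so their payoff is 0.

Agent F 0, Agent B -1,750, Agent S 0, Agent A 0, Agent H 0, Agent T 0.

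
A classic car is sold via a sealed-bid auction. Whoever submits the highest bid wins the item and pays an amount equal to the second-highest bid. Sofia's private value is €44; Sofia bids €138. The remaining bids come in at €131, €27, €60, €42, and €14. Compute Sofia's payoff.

Highest competing bid: €131.
Sofia's bid €138 is the highest overall, so Sofia wins and pays the second-highest bid, €131.
Payoff = value − price = €44 − €131 = -€87.
Overbidding won the item at a price above value — truthful bidding would have avoided this loss.

Payoff = -€87.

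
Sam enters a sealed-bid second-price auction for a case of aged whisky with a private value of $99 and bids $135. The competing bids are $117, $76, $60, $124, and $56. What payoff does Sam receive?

Highest competing bid: $124.
Sam's bid $135 is the highest overall, so Sam wins and pays the second-highest bid, $124.
Payoff = value − price = $99 − $124 = -$25.
Overbidding won the item at a price above value — truthful bidding would have avoided this loss.

Sam's payoff: -$25.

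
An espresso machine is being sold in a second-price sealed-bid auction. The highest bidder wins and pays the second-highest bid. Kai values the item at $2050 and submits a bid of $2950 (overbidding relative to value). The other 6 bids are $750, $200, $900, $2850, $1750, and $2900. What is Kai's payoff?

Highest competing bid: $2900.
Kai's bid $2950 is the highest overall, so Kai wins and pays the second-highest bid, $2900.
Payoff = value − price = $2050 − $2900 = -$850.
Overbidding won the item at a price above value — truthful bidding would have avoided this loss.

Payoff = -$850.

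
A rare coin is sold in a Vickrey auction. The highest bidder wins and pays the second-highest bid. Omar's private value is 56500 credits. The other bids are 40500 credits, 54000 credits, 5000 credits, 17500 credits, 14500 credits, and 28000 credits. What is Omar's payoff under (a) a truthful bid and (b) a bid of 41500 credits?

The highest competing bid is 54000 credits.
Bidding truthfully at 56500 credits: Omar has the top bid, wins, and pays the second-highest bid 54000 credits. Payoff = 56500 credits − 54000 credits = 2500 credits.
Bidding 41500 credits: the top bid is 54000 credits (a rival), so Omar loses. Payoff = 0 credits.

(a) 2500 credits  (b) 0 credits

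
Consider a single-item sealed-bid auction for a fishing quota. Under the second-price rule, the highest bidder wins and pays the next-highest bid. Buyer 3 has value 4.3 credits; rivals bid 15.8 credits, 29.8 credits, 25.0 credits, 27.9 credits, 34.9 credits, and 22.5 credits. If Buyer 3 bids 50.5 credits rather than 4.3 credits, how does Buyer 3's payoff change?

The highest competing bid is 34.9 credits.
Bidding truthfully at 4.3 credits: the top bid is 34.9 credits (a rival), so Buyer 3 loses. Payoff = 0.0 credits.
Bidding 50.5 credits: Buyer 3 has the top bid, wins, and pays the second-highest bid 34.9 credits. Payoff = 4.3 credits − 34.9 credits = -30.6 credits.
Change = -30.6 credits − 0.0 credits = -30.6 credits.
Deviating from a truthful bid can only lose payoff in a second-price auction — never gain.

Change in payoff: -30.6 credits.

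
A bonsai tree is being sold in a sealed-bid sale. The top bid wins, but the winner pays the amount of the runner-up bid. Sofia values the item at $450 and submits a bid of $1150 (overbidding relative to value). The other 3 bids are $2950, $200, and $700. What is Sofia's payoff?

Highest competing bid: $2950.
Sofia's bid $1150 is not the highest, so Sofia loses, pays nothing, and earns zero payoff.

Sofia's payoff: $0.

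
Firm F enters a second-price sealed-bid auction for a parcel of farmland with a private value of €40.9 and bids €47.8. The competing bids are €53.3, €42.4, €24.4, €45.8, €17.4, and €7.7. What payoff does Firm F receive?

€0.0

Highest competing bid: €53.3.
Firm F's bid €47.8 is not the highest, so Firm F loses, pays nothing, and earns zero payoff.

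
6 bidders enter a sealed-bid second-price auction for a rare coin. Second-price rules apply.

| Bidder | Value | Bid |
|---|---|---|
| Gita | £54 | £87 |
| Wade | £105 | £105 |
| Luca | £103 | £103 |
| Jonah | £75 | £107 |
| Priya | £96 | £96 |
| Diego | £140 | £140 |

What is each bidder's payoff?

Bids in descending order: Diego £140; Jonah £107; Wade £105; Luca £103; Priya £96; Gita £87.
Diego has the top bid and wins; the price is the second-highest bid, £107.
Diego's payoff = £140 − £107 = £33. All other bidders lose, so their payoff is 0.

Gita £0, Wade £0, Luca £0, Jonah £0, Priya £0, Diego £33.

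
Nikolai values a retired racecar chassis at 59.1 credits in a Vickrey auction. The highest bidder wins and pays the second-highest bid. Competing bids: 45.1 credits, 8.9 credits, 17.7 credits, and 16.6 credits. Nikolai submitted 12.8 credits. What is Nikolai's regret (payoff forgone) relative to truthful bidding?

Payoff forgone: 14.0 credits.

The highest competing bid is 45.1 credits.
Bidding truthfully at 59.1 credits: Nikolai has the top bid, wins, and pays the second-highest bid 45.1 credits. Payoff = 59.1 credits − 45.1 credits = 14.0 credits.
Bidding 12.8 credits: the top bid is 45.1 credits (a rival), so Nikolai loses. Payoff = 0.0 credits.
Regret = truthful payoff − actual payoff = 14.0 credits − 0.0 credits = 14.0 credits.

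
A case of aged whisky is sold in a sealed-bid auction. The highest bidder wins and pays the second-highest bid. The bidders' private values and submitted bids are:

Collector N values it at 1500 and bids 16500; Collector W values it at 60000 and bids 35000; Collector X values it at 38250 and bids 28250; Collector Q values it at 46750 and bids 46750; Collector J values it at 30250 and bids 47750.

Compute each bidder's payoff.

Sorted high to low: Collector J 47750 > Collector Q 46750 > Collector W 35000 > Collector X 28250 > Collector N 16500.
Collector J has the top bid and wins; the price is the second-highest bid, 46750.
Collector J's payoff = 30250 − 46750 = -16500. All other bidders lose, so their payoff is 0.

Collector N 0, Collector W 0, Collector X 0, Collector Q 0, Collector J -16500.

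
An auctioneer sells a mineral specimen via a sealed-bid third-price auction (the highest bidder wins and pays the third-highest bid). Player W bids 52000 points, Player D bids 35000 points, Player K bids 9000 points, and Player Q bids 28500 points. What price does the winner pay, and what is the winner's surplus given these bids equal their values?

Price 28500 points; surplus 23500 points.

Bids in descending order: Player W 52000 points > Player D 35000 points > Player Q 28500 points > Player K 9000 points.
Player W is the highest bidder, so Player W wins.
Under the third-price rule, the price is the third-highest bid: 28500 points.
Surplus = 52000 points − 28500 points = 23500 points.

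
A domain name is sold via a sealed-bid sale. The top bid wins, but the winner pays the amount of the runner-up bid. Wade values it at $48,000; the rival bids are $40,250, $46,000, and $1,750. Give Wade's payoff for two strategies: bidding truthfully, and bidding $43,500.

Truthful: $2,000; alternative: $0.

The highest competing bid is $46,000.
Bidding truthfully at $48,000: Wade has the top bid, wins, and pays the second-highest bid $46,000. Payoff = $48,000 − $46,000 = $2,000.
Bidding $43,500: the top bid is $46,000 (a rival), so Wade loses. Payoff = $0.
This is the dominant-strategy logic: truthful bidding weakly beats any alternative.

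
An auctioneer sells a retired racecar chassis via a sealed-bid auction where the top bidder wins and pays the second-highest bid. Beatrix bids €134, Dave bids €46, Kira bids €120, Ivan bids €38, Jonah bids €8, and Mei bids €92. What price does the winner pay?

The winner pays €120.

Sorted high to low: Beatrix €134; Kira €120; Mei €92; Dave €46; Ivan €38; Jonah €8.
Beatrix is the highest bidder, so Beatrix wins.
Under the second-price rule, the price is the second-highest bid: €120.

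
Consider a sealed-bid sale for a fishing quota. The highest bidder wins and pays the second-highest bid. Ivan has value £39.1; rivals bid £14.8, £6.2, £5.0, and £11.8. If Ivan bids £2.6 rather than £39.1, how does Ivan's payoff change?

Change in payoff: -£24.3.

The highest competing bid is £14.8.
Bidding truthfully at £39.1: Ivan has the top bid, wins, and pays the second-highest bid £14.8. Payoff = £39.1 − £14.8 = £24.3.
Bidding £2.6: the top bid is £14.8 (a rival), so Ivan loses. Payoff = £0.0.
Change = £0.0 − £24.3 = -£24.3.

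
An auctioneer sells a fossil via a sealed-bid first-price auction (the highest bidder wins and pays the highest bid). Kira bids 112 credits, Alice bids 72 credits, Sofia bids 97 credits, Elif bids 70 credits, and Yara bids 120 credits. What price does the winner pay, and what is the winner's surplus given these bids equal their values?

Price 120 credits; surplus 0 credits.

Ordered from highest: Yara 120 credits, then Kira 112 credits, then Sofia 97 credits, then Alice 72 credits, then Elif 70 credits.
Yara is the highest bidder, so Yara wins.
Under the first-price rule, the price is the highest bid: 120 credits.
Surplus = 120 credits − 120 credits = 0 credits.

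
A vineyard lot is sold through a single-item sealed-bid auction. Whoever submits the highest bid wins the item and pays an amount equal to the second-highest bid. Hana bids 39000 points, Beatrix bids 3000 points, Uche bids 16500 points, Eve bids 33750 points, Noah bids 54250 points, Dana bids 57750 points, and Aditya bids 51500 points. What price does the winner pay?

The winner pays 54250 points.

Bids in descending order: Dana 57750 points > Noah 54250 points > Aditya 51500 points > Hana 39000 points > Eve 33750 points > Uche 16500 points > Beatrix 3000 points.
Dana has the highest bid, so Dana wins.
The second-highest bid is 54250 points, so that is what Dana pays.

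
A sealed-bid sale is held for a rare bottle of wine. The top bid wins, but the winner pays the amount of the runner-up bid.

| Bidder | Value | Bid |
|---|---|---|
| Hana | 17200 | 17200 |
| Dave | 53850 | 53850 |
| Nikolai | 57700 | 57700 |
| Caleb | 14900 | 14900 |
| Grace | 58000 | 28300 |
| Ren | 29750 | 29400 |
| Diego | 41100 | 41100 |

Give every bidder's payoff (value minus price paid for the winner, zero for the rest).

Ranking the bids: Nikolai 57700 > Dave 53850 > Diego 41100 > Ren 29400 > Grace 28300 > Hana 17200 > Caleb 14900.
Nikolai has the top bid and wins; the price is the second-highest bid, 53850.
Nikolai's payoff = 57700 − 53850 = 3850. All other bidders lose, so their payoff is 0.

Hana 0, Dave 0, Nikolai 3850, Caleb 0, Grace 0, Ren 0, Diego 0.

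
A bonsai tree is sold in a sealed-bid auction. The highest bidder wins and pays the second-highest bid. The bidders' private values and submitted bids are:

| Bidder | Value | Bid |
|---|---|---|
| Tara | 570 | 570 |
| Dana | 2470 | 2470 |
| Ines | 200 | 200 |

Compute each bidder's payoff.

Ranking the bids: Dana 2470, then Tara 570, then Ines 200.
Dana has the top bid and wins; the price is the second-highest bid, 570.
Dana's payoff = 2470 − 570 = 1900. All other bidders lose, so their payoff is 0.

Payoffs: Tara 0, Dana 1900, Ines 0.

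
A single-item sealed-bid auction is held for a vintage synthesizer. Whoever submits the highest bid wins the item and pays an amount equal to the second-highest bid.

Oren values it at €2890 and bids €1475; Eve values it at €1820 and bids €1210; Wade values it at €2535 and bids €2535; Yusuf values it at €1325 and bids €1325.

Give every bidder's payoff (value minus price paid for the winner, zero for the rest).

Payoffs: Oren €0, Eve €0, Wade €1060, Yusuf €0.

Bids in descending order: Wade €2535 > Oren €1475 > Yusuf €1325 > Eve €1210.
Wade has the top bid and wins; the price is the second-highest bid, €1475.
Wade's payoff = €2535 − €1475 = €1060. All other bidders lose, so their payoff is 0.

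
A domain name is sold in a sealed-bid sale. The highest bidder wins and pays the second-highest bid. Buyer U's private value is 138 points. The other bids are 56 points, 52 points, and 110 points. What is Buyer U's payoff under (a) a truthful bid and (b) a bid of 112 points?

Truthful: 28 points; alternative: 28 points.

The highest competing bid is 110 points.
Bidding truthfully at 138 points: Buyer U has the top bid, wins, and pays the second-highest bid 110 points. Payoff = 138 points − 110 points = 28 points.
Bidding 112 points: Buyer U has the top bid, wins, and pays the second-highest bid 110 points. Payoff = 138 points − 110 points = 28 points.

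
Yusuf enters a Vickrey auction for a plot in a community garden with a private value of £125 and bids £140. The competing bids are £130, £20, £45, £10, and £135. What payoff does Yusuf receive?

Highest competing bid: £135.
Yusuf's bid £140 is the highest overall, so Yusuf wins and pays the second-highest bid, £135.
Payoff = value − price = £125 − £135 = -£10.
Overbidding won the item at a price above value — truthful bidding would have avoided this loss.

-£10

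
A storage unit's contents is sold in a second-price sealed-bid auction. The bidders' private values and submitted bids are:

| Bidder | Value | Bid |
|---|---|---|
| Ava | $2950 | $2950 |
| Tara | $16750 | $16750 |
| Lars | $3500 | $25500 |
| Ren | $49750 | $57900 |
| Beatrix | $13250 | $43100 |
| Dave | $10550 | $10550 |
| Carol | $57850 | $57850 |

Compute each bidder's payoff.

Ava $0, Tara $0, Lars $0, Ren -$8100, Beatrix $0, Dave $0, Carol $0.

Ordered from highest: Ren $57900, then Carol $57850, then Beatrix $43100, then Lars $25500, then Tara $16750, then Dave $10550, then Ava $2950.
Ren has the top bid and wins; the price is the second-highest bid, $57850.
Ren's payoff = $49750 − $57850 = -$8100. All other bidders lose, so their payoff is 0.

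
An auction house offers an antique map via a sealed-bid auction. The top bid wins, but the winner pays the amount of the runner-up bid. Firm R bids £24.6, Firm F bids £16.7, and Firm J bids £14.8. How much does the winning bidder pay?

Bids in descending order: Firm R £24.6; Firm F £16.7; Firm J £14.8.
Firm R has the highest bid, so Firm R wins.
The second-highest bid is £16.7, so that is what Firm R pays.

£16.7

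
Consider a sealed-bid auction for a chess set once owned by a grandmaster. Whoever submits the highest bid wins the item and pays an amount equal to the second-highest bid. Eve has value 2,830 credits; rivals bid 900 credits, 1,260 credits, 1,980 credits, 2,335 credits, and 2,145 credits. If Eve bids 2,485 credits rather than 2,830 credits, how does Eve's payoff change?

The highest competing bid is 2,335 credits.
Bidding truthfully at 2,830 credits: Eve has the top bid, wins, and pays the second-highest bid 2,335 credits. Payoff = 2,830 credits − 2,335 credits = 495 credits.
Bidding 2,485 credits: Eve has the top bid, wins, and pays the second-highest bid 2,335 credits. Payoff = 2,830 credits − 2,335 credits = 495 credits.
Change = 495 credits − 495 credits = 0 credits.
The bid only affects whether you win, not the price — here both bids land on the same side of the top rival bid, so the deviation is payoff-neutral.

0 credits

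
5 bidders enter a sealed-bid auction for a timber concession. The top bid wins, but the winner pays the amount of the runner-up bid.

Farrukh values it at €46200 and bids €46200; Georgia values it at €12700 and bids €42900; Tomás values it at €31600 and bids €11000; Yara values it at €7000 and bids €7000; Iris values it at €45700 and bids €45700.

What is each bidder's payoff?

Payoffs: Farrukh €500, Georgia €0, Tomás €0, Yara €0, Iris €0.

Bids in descending order: Farrukh €46200; Iris €45700; Georgia €42900; Tomás €11000; Yara €7000.
Farrukh has the top bid and wins; the price is the second-highest bid, €45700.
Farrukh's payoff = €46200 − €45700 = €500. All other bidders lose, so their payoff is 0.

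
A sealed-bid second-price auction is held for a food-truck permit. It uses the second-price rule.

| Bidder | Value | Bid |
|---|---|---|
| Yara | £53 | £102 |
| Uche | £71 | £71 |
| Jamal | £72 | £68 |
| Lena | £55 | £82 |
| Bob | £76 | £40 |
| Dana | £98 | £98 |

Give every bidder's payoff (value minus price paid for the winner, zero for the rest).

Ordered from highest: Yara £102; Dana £98; Lena £82; Uche £71; Jamal £68; Bob £40.
Yara has the top bid and wins; the price is the second-highest bid, £98.
Yara's payoff = £53 − £98 = -£45. All other bidders lose, so their payoff is 0.

Yara -£45, Uche £0, Jamal £0, Lena £0, Bob £0, Dana £0.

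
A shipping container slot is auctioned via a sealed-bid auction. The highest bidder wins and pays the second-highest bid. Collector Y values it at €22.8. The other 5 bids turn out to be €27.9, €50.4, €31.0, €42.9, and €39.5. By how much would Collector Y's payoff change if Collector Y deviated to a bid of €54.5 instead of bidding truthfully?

The highest competing bid is €50.4.
Bidding truthfully at €22.8: the top bid is €50.4 (a rival), so Collector Y loses. Payoff = €0.0.
Bidding €54.5: Collector Y has the top bid, wins, and pays the second-highest bid €50.4. Payoff = €22.8 − €50.4 = -€27.6.
Change = -€27.6 − €0.0 = -€27.6.

-€27.6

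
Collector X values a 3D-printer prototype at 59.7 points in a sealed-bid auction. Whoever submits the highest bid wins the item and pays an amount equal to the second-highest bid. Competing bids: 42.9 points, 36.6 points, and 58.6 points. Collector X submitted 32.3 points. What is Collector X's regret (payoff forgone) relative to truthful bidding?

The highest competing bid is 58.6 points.
Bidding truthfully at 59.7 points: Collector X has the top bid, wins, and pays the second-highest bid 58.6 points. Payoff = 59.7 points − 58.6 points = 1.1 points.
Bidding 32.3 points: the top bid is 58.6 points (a rival), so Collector X loses. Payoff = 0.0 points.
Regret = truthful payoff − actual payoff = 1.1 points − 0.0 points = 1.1 points.

Payoff forgone: 1.1 points.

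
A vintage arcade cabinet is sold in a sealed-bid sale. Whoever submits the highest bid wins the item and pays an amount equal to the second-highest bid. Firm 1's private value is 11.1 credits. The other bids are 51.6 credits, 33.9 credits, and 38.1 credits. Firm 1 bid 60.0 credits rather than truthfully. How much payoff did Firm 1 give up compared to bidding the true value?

The highest competing bid is 51.6 credits.
Bidding truthfully at 11.1 credits: the top bid is 51.6 credits (a rival), so Firm 1 loses. Payoff = 0.0 credits.
Bidding 60.0 credits: Firm 1 has the top bid, wins, and pays the second-highest bid 51.6 credits. Payoff = 11.1 credits − 51.6 credits = -40.5 credits.
Regret = truthful payoff − actual payoff = 0.0 credits − -40.5 credits = 40.5 credits.
This is the dominant-strategy logic: truthful bidding weakly beats any alternative.

40.5 credits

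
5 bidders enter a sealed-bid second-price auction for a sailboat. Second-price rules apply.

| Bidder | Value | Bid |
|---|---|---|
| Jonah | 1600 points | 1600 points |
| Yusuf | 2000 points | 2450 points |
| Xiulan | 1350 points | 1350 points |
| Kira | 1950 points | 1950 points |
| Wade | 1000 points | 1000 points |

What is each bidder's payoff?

Ranking the bids: Yusuf 2450 points > Kira 1950 points > Jonah 1600 points > Xiulan 1350 points > Wade 1000 points.
Yusuf has the top bid and wins; the price is the second-highest bid, 1950 points.
Yusuf's payoff = 2000 points − 1950 points = 50 points. All other bidders lose, so their payoff is 0.

Payoffs: Jonah 0 points, Yusuf 50 points, Xiulan 0 points, Kira 0 points, Wade 0 points.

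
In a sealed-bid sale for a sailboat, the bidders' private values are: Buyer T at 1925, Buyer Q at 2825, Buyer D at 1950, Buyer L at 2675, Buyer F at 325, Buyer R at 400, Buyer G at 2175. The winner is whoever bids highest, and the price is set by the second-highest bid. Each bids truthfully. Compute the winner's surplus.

Surplus = 150.

Bids in descending order: Buyer Q 2825; Buyer L 2675; Buyer G 2175; Buyer D 1950; Buyer T 1925; Buyer R 400; Buyer F 325.
Buyer Q wins with the top bid and pays the second-highest, 2675.
Surplus = 2825 − 2675 = 150.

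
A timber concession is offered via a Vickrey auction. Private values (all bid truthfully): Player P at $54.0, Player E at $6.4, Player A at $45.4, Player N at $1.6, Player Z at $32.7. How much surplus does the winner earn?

Ranking the bids: Player P $54.0; Player A $45.4; Player Z $32.7; Player E $6.4; Player N $1.6.
Player P wins with the top bid and pays the second-highest, $45.4.
Surplus = $54.0 − $45.4 = $8.6.

Surplus = $8.6.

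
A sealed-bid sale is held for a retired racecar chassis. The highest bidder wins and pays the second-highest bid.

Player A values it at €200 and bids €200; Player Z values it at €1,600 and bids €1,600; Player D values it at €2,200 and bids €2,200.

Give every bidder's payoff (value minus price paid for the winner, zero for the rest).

Bids in descending order: Player D €2,200 > Player Z €1,600 > Player A €200.
Player D has the top bid and wins; the price is the second-highest bid, €1,600.
Player D's payoff = €2,200 − €1,600 = €600. All other bidders lose, so their payoff is 0.

Player A €0, Player Z €0, Player D €600.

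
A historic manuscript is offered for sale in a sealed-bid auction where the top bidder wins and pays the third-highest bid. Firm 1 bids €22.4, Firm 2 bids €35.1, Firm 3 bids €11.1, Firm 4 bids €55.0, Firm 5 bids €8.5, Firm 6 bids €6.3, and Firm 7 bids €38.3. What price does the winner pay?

Ordered from highest: Firm 4 €55.0; Firm 7 €38.3; Firm 2 €35.1; Firm 1 €22.4; Firm 3 €11.1; Firm 5 €8.5; Firm 6 €6.3.
Firm 4 is the highest bidder, so Firm 4 wins.
Under the third-price rule, the price is the third-highest bid: €35.1.

The winner pays €35.1.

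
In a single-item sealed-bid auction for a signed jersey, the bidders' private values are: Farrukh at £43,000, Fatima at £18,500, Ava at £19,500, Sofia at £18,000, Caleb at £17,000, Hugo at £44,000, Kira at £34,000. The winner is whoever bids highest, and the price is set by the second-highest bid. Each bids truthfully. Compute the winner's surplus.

Sorted high to low: Hugo £44,000 > Farrukh £43,000 > Kira £34,000 > Ava £19,500 > Fatima £18,500 > Sofia £18,000 > Caleb £17,000.
Hugo wins with the top bid and pays the second-highest, £43,000.
Surplus = £44,000 − £43,000 = £1,000.

Surplus = £1,000.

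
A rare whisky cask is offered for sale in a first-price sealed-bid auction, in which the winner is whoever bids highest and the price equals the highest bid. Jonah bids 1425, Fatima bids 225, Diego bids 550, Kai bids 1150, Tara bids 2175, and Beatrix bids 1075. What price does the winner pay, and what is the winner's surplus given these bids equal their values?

The winner pays 2175 for a surplus of 0.

Bids in descending order: Tara 2175, then Jonah 1425, then Kai 1150, then Beatrix 1075, then Diego 550, then Fatima 225.
Tara is the highest bidder, so Tara wins.
Under the first-price rule, the price is the highest bid: 2175.
Surplus = 2175 − 2175 = 0.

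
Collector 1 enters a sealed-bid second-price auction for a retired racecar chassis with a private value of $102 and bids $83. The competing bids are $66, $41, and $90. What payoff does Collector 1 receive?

$0

Highest competing bid: $90.
Collector 1's bid $83 is not the highest, so Collector 1 loses, pays nothing, and earns zero payoff.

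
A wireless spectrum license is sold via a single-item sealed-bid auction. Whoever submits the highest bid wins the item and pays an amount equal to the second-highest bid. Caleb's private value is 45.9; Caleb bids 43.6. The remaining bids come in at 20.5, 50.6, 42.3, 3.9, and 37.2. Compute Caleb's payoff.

Payoff = 0.0.

Highest competing bid: 50.6.
Caleb's bid 43.6 is not the highest, so Caleb loses, pays nothing, and earns zero payoff.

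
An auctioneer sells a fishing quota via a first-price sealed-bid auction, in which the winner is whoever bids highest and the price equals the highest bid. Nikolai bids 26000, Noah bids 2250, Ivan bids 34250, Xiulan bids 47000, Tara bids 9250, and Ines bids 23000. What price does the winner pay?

Bids in descending order: Xiulan 47000 > Ivan 34250 > Nikolai 26000 > Ines 23000 > Tara 9250 > Noah 2250.
Xiulan is the highest bidder, so Xiulan wins.
Under the first-price rule, the price is the highest bid: 47000.

47000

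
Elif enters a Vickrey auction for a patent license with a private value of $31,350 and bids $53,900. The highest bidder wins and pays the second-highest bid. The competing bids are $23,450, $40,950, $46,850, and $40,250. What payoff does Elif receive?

Highest competing bid: $46,850.
Elif's bid $53,900 is the highest overall, so Elif wins and pays the second-highest bid, $46,850.
Payoff = value − price = $31,350 − $46,850 = -$15,500.

Payoff = -$15,500.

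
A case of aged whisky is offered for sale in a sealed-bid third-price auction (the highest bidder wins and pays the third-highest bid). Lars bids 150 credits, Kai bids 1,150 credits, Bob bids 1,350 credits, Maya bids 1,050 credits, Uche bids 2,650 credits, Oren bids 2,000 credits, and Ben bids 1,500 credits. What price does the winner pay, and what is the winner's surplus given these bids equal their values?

Sorted high to low: Uche 2,650 credits > Oren 2,000 credits > Ben 1,500 credits > Bob 1,350 credits > Kai 1,150 credits > Maya 1,050 credits > Lars 150 credits.
Uche is the highest bidder, so Uche wins.
Under the third-price rule, the price is the third-highest bid: 1,500 credits.
Surplus = 2,650 credits − 1,500 credits = 1,150 credits.

The winner pays 1,500 credits for a surplus of 1,150 credits.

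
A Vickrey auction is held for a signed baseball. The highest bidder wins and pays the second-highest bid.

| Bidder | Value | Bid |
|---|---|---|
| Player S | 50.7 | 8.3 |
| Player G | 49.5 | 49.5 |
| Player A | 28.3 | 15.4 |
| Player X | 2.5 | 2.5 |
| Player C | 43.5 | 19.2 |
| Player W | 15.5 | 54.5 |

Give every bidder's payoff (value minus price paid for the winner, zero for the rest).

Bids in descending order: Player W 54.5; Player G 49.5; Player C 19.2; Player A 15.4; Player S 8.3; Player X 2.5.
Player W has the top bid and wins; the price is the second-highest bid, 49.5.
Player W's payoff = 15.5 − 49.5 = -34.0. All other bidders lose, so their payoff is 0.

Payoffs: Player S 0.0, Player G 0.0, Player A 0.0, Player X 0.0, Player C 0.0, Player W -34.0.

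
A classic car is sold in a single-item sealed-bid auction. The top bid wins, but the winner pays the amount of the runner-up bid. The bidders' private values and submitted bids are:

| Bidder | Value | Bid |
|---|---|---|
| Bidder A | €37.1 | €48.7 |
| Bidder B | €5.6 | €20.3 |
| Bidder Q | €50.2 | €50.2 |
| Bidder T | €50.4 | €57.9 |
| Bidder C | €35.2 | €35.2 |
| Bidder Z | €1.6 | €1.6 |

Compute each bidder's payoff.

Bids in descending order: Bidder T €57.9; Bidder Q €50.2; Bidder A €48.7; Bidder C €35.2; Bidder B €20.3; Bidder Z €1.6.
Bidder T has the top bid and wins; the price is the second-highest bid, €50.2.
Bidder T's payoff = €50.4 − €50.2 = €0.2. All other bidders lose, so their payoff is 0.

Bidder A €0.0, Bidder B €0.0, Bidder Q €0.0, Bidder T €0.2, Bidder C €0.0, Bidder Z €0.0.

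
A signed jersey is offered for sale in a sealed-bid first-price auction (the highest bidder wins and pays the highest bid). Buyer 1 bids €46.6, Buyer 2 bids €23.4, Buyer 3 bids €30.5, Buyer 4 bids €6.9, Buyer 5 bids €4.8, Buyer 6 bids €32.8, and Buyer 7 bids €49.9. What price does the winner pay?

Sorted high to low: Buyer 7 €49.9 > Buyer 1 €46.6 > Buyer 6 €32.8 > Buyer 3 €30.5 > Buyer 2 €23.4 > Buyer 4 €6.9 > Buyer 5 €4.8.
Buyer 7 is the highest bidder, so Buyer 7 wins.
Under the first-price rule, the price is the highest bid: €49.9.

The winner pays €49.9.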